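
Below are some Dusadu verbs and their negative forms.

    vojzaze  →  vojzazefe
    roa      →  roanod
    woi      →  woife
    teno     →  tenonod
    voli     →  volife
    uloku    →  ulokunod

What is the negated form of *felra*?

felranod

Looking at the last vowel of each stem: -fe when the last vowel of the stem is a front vowel (*vojzaze*, *woi*, *voli*); -nod when the last vowel of the stem is a back vowel (*roa*, *teno*, *uloku*).
Since the last vowel of *felra* is /a/ (a back vowel), it takes -nod, giving *felranod*.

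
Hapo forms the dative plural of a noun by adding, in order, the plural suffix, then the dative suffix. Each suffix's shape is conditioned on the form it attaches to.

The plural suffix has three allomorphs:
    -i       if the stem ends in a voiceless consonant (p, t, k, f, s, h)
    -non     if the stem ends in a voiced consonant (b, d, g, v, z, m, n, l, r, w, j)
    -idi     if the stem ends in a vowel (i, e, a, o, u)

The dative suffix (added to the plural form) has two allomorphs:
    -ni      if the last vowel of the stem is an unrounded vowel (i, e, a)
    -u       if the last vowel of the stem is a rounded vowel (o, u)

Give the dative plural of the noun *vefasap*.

*vefasap*: final sound = /p/, a voiceless consonant → -i → *vefasapi*.
The last vowel of the plural form *vefasapi* is /i/, which is an unrounded vowel, so the dative suffix is -ni, giving *vefasapini*.

vefasapini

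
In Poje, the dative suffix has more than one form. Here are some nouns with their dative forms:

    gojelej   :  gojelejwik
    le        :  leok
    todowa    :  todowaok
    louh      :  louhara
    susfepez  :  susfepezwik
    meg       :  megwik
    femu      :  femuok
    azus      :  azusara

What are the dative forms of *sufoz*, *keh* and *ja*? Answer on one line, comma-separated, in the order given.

The suffix is conditioned by the final sound: -ara when the stem ends in a voiceless consonant (*louh*, *azus*); -wik when the stem ends in a voiced consonant (*gojelej*, *susfepez*, *meg*); -ok when the stem ends in a vowel (*le*, *todowa*, *femu*).
*sufoz*: final sound = /z/, a voiced consonant → -wik → *sufozwik*.
*keh* — final sound /h/ (a voiceless consonant) → -ara → *kehara*.
Since the final sound of *ja* is /a/ (a vowel), it takes -ok, giving *jaok*.

sufozwik, kehara, jaok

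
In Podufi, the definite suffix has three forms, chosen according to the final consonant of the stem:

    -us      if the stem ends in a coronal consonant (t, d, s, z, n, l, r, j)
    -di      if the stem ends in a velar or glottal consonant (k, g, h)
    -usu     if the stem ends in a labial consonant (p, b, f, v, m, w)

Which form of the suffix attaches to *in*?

-us

*in*: final consonant = /n/, coronal → -us.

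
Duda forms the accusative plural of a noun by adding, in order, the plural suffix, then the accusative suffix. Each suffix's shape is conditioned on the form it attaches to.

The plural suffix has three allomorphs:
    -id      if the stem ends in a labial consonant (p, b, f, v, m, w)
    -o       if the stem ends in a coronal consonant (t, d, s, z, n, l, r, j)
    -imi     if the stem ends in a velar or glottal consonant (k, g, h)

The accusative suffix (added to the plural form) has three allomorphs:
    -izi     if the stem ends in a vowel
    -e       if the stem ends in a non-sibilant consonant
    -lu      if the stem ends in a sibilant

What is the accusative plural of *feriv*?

ferivide

Since the final consonant of *feriv* is /v/ (labial), it takes -id, giving *ferivid*.
Since the final sound of the plural form *ferivid* is /d/ (a non-sibilant consonant), it takes -e, giving *ferivide*.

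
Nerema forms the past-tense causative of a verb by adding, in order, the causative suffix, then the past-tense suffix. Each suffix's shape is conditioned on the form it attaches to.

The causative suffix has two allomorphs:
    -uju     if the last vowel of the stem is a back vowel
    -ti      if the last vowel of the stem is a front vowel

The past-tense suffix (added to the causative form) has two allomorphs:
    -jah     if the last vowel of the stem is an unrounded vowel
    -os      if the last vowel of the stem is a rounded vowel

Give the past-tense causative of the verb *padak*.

Since the last vowel of *padak* is /a/ (a back vowel), it takes -uju, giving *padakuju*.
The causative form *padakuju* — last vowel /u/ (a rounded vowel) → -os → *padakujuos*.

padakujuos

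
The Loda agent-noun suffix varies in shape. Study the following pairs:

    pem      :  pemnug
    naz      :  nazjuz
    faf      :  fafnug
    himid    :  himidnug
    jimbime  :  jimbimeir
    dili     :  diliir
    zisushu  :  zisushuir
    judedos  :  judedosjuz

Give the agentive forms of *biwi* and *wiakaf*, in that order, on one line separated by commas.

The pattern is sibilance of the final sound: -juz when the stem ends in a sibilant (*naz*, *judedos*); -nug when the stem ends in a non-sibilant consonant (*pem*, *faf*, *himid*); -ir when the stem ends in a vowel (*jimbime*, *dili*, *zisushu*).
Since the final sound of *biwi* is /i/ (a vowel), it takes -ir, giving *biwiir*.
The final sound of *wiakaf* is /f/, which is a non-sibilant consonant, so the suffix is -nug, giving *wiakafnug*.

biwiir, wiakafnug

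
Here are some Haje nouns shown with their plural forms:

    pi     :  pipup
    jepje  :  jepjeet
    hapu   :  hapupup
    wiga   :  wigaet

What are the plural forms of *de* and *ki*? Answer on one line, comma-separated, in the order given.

The alternation tracks the last vowel of the stem — -pup when the last vowel of the stem is a high vowel (*pi*, *hapu*); -et when the last vowel of the stem is a non-high vowel (*jepje*, *wiga*).
*de*: last vowel = /e/, a non-high vowel → -et → *deet*.
*ki*: last vowel = /i/, a high vowel → -pup → *kipup*.

deet, kipup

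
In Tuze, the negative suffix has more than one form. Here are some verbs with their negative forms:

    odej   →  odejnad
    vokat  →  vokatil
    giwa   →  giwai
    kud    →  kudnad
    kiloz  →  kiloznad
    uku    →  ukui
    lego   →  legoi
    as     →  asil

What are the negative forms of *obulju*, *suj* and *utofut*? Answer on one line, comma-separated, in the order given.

obuljui, sujnad, utofutil

The pattern is voicing of the final sound: -il when the stem ends in a voiceless consonant (*vokat*, *as*); -nad when the stem ends in a voiced consonant (*odej*, *kud*, *kiloz*); -i when the stem ends in a vowel (*giwa*, *uku*, *lego*).
Since the final sound of *obulju* is /u/ (a vowel), it takes -i, giving *obuljui*.
*suj* — final sound /j/ (a voiced consonant) → -nad → *sujnad*.
Since the final sound of *utofut* is /t/ (a voiceless consonant), it takes -il, giving *utofutil*.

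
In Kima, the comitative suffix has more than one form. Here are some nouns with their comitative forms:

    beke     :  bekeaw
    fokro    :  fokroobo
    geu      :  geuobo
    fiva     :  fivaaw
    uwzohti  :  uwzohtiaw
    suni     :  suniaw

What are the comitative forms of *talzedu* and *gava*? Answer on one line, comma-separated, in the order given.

talzeduobo, gavaaw

Looking at the last vowel of each stem: -obo when the last vowel of the stem is a rounded vowel (*fokro*, *geu*); -aw when the last vowel of the stem is an unrounded vowel (*beke*, *fiva*, *uwzohti*, *suni*).
*talzedu*: last vowel = /u/, a rounded vowel → -obo → *talzeduobo*.
*gava* — last vowel /a/ (an unrounded vowel) → -aw → *gavaaw*.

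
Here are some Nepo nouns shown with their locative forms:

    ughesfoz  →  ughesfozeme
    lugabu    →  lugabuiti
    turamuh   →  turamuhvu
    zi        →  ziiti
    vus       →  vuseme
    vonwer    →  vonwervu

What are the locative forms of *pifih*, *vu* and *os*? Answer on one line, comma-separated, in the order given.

The pattern is sibilance of the final sound: -eme when the stem ends in a sibilant (*ughesfoz*, *vus*); -vu when the stem ends in a non-sibilant consonant (*turamuh*, *vonwer*); -iti when the stem ends in a vowel (*lugabu*, *zi*).
Since the final sound of *pifih* is /h/ (a non-sibilant consonant), it takes -vu, giving *pifihvu*.
The final sound of *vu* is /u/, which is a vowel, so the suffix is -iti, giving *vuiti*.
The final sound of *os* is /s/, which is a sibilant, so the suffix is -eme, giving *oseme*.

pifihvu, vuiti, oseme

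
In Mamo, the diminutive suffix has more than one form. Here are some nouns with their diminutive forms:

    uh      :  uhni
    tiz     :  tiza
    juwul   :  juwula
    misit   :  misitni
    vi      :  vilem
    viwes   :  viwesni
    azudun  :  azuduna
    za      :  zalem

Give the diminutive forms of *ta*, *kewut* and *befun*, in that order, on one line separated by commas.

talem, kewutni, befuna

The alternation tracks the final sound of the stem — -ni when the stem ends in a voiceless consonant (*uh*, *misit*, *viwes*); -a when the stem ends in a voiced consonant (*tiz*, *juwul*, *azudun*); -lem when the stem ends in a vowel (*vi*, *za*).
*ta*: final sound = /a/, a vowel → -lem → *talem*.
Since the final sound of *kewut* is /t/ (a voiceless consonant), it takes -ni, giving *kewutni*.
Since the final sound of *befun* is /n/ (a voiced consonant), it takes -a, giving *befuna*.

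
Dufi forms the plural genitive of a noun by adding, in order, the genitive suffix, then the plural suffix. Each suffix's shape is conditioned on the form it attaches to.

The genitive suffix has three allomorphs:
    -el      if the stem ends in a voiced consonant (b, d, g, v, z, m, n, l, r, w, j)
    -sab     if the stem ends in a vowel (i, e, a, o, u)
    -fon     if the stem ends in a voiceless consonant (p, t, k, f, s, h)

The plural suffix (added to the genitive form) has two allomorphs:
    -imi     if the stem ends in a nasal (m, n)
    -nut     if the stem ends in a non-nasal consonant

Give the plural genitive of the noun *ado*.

Since the final sound of *ado* is /o/ (a vowel), it takes -sab, giving *adosab*.
Since the final consonant of the genitive form *adosab* is /b/ (non-nasal), it takes -nut, giving *adosabnut*.

adosabnut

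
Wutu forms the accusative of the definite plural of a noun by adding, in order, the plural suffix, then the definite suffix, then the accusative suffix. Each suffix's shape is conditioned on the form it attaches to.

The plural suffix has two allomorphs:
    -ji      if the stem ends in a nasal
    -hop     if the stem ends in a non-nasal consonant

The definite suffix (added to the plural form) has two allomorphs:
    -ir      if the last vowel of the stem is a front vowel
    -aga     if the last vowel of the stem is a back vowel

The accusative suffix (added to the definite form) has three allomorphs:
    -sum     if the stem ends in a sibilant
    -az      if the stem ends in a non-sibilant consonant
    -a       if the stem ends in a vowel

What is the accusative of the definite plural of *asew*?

*asew* — final consonant /w/ (non-nasal) → -hop → *asewhop*.
The plural form *asewhop*: last vowel = /o/, a back vowel → -aga → *asewhopaga*.
The definite form *asewhopaga* — final sound /a/ (a vowel) → -a → *asewhopagaa*.

asewhopagaa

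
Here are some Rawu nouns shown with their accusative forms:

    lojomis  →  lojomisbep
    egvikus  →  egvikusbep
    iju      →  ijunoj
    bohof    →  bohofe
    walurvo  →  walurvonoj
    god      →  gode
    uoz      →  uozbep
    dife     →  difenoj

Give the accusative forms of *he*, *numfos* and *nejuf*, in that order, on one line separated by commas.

henoj, numfosbep, nejufe

The pattern is sibilance of the final sound: -bep when the stem ends in a sibilant (*lojomis*, *egvikus*, *uoz*); -e when the stem ends in a non-sibilant consonant (*bohof*, *god*); -noj when the stem ends in a vowel (*iju*, *walurvo*, *dife*).
Since the final sound of *he* is /e/ (a vowel), it takes -noj, giving *henoj*.
The final sound of *numfos* is /s/, which is a sibilant, so the suffix is -bep, giving *numfosbep*.
*nejuf*: final sound = /f/, a non-sibilant consonant → -e → *nejufe*.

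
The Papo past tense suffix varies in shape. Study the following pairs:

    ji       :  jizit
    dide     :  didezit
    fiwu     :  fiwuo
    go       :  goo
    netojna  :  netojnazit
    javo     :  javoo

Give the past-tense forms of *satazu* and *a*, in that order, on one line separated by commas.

The pattern is rounding harmony: -o when the last vowel of the stem is a rounded vowel (*fiwu*, *go*, *javo*); -zit when the last vowel of the stem is an unrounded vowel (*ji*, *dide*, *netojna*).
*satazu*: last vowel = /u/, a rounded vowel → -o → *satazuo*.
*a*: last vowel = /a/, an unrounded vowel → -zit → *azit*.

satazuo, azit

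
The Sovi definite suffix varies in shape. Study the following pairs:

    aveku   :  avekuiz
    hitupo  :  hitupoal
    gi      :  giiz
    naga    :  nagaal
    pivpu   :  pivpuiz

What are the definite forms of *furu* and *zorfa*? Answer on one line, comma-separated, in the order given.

The pattern is height harmony: -iz when the last vowel of the stem is a high vowel (*aveku*, *gi*, *pivpu*); -al when the last vowel of the stem is a non-high vowel (*hitupo*, *naga*).
Since the last vowel of *furu* is /u/ (a high vowel), it takes -iz, giving *furuiz*.
Since the last vowel of *zorfa* is /a/ (a non-high vowel), it takes -al, giving *zorfaal*.

furuiz, zorfaal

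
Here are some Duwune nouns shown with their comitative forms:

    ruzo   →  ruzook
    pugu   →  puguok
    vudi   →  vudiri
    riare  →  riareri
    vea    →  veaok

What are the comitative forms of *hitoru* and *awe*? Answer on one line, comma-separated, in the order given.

hitoruok, aweri

Looking at the last vowel of each stem: -ri when the last vowel of the stem is a front vowel (*vudi*, *riare*); -ok when the last vowel of the stem is a back vowel (*ruzo*, *pugu*, *vea*).
The last vowel of *hitoru* is /u/, which is a back vowel, so the suffix is -ok, giving *hitoruok*.
*awe* — last vowel /e/ (a front vowel) → -ri → *aweri*.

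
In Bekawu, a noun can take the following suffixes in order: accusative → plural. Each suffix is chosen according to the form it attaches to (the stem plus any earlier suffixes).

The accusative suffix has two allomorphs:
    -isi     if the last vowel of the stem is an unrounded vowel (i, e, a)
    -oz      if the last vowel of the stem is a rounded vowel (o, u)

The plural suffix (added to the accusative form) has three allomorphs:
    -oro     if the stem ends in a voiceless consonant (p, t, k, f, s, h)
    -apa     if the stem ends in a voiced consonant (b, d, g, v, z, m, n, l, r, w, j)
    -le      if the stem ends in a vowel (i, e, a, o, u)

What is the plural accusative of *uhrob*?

The last vowel of *uhrob* is /o/, which is a rounded vowel, so the accusative suffix is -oz, giving *uhroboz*.
The accusative form *uhroboz*: final sound = /z/, a voiced consonant → -apa → *uhrobozapa*.

uhrobozapa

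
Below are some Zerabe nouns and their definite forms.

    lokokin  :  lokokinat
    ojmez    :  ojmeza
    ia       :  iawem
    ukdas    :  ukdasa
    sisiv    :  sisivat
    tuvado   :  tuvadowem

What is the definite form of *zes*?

The pattern is sibilance of the final sound: -a when the stem ends in a sibilant (*ojmez*, *ukdas*); -at when the stem ends in a non-sibilant consonant (*lokokin*, *sisiv*); -wem when the stem ends in a vowel (*ia*, *tuvado*).
The final sound of *zes* is /s/, which is a sibilant, so the suffix is -a, giving *zesa*.

zesa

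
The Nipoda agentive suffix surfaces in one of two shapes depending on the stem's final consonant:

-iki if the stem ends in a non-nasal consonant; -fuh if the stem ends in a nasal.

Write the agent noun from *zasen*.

zasenfuh

*zasen* — final consonant /n/ (a nasal) → -fuh → *zasenfuh*.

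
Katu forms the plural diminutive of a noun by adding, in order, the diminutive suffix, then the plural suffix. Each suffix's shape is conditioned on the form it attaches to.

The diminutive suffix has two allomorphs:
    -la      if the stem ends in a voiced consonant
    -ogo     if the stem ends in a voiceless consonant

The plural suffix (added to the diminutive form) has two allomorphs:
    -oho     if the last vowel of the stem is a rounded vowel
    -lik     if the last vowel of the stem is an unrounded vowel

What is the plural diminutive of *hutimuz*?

*hutimuz* — final consonant /z/ (voiced) → -la → *hutimuzla*.
The last vowel of the diminutive form *hutimuzla* is /a/, which is an unrounded vowel, so the plural suffix is -lik, giving *hutimuzlalik*.

hutimuzlalik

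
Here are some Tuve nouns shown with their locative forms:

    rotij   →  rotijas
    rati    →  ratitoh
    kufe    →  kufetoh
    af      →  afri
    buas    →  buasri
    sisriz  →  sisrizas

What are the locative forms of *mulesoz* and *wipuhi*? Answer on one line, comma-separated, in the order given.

The alternation tracks the final sound of the stem — -ri when the stem ends in a voiceless consonant (*af*, *buas*); -as when the stem ends in a voiced consonant (*rotij*, *sisriz*); -toh when the stem ends in a vowel (*rati*, *kufe*).
*mulesoz*: final sound = /z/, a voiced consonant → -as → *mulesozas*.
*wipuhi* — final sound /i/ (a vowel) → -toh → *wipuhitoh*.

mulesozas, wipuhitoh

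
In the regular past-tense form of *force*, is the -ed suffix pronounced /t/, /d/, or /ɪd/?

/t/

The stem *force* ends in a voiceless consonant other than /t/.
The -ed suffix is realized as /ɪd/ after /t, d/; as /t/ after other voiceless consonants; and as /d/ after other voiced sounds.
So -ed on *force* is pronounced /t/.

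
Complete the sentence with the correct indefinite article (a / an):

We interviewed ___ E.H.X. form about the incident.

an

The indefinite article is chosen by the initial *sound* of the following word, not its spelling.
The initialism *E.H.X.* is read letter by letter; the first letter, E, is pronounced /iː/, which begins with a vowel sound.
So the article is *an*: We interviewed an E.H.X. form about the incident.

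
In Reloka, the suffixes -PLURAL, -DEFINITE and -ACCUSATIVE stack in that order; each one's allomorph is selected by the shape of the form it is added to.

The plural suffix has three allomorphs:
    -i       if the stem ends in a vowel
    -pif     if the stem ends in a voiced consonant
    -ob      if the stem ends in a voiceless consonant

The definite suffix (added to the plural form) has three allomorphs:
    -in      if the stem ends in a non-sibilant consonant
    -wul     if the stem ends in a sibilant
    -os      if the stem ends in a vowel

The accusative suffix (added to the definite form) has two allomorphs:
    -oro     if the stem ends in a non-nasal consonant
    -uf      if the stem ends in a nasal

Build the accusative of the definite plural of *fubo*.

*fubo*: final sound = /o/, a vowel → -i → *fuboi*.
The plural form *fuboi*: final sound = /i/, a vowel → -os → *fuboios*.
The definite form *fuboios*: final consonant = /s/, non-nasal → -oro → *fuboiosoro*.

fuboiosoro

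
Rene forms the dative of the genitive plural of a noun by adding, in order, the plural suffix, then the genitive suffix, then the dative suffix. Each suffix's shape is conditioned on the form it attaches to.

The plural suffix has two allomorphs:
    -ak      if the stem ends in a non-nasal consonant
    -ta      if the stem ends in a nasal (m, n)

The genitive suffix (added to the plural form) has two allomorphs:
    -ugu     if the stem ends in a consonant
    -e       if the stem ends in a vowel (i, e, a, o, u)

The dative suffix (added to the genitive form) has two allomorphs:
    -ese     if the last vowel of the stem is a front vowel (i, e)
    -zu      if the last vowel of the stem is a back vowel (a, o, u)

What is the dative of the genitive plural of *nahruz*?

nahruzakuguzu

*nahruz*: final consonant = /z/, non-nasal → -ak → *nahruzak*.
The plural form *nahruzak* — final sound /k/ (a consonant) → -ugu → *nahruzakugu*.
Since the last vowel of the genitive form *nahruzakugu* is /u/ (a back vowel), it takes -zu, giving *nahruzakuguzu*.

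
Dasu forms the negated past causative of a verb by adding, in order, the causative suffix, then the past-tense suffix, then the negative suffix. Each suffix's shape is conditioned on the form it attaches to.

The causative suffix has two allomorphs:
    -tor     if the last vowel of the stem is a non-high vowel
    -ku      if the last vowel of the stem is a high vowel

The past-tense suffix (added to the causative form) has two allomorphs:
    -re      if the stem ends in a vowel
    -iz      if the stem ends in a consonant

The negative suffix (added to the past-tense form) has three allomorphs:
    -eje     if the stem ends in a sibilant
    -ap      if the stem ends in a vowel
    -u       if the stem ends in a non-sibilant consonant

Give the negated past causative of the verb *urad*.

uradtorizeje

Since the last vowel of *urad* is /a/ (a non-high vowel), it takes -tor, giving *uradtor*.
The causative form *uradtor* — final sound /r/ (a consonant) → -iz → *uradtoriz*.
The final sound of the past-tense form *uradtoriz* is /z/, which is a sibilant, so the negative suffix is -eje, giving *uradtorizeje*.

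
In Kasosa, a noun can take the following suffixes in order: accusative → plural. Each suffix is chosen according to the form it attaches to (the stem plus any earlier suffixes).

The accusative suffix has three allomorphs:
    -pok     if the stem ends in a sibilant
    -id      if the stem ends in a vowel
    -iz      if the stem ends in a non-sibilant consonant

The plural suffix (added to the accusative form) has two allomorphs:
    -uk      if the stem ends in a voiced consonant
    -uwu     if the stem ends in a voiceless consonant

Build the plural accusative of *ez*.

The final sound of *ez* is /z/, which is a sibilant, so the accusative suffix is -pok, giving *ezpok*.
The accusative form *ezpok* — final consonant /k/ (voiceless) → -uwu → *ezpokuwu*.

ezpokuwu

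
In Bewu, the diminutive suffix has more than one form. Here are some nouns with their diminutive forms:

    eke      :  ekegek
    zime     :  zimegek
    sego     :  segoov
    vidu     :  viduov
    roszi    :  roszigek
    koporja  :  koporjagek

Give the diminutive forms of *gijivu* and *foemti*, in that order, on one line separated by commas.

The pattern is rounding harmony: -ov when the last vowel of the stem is a rounded vowel (*sego*, *vidu*); -gek when the last vowel of the stem is an unrounded vowel (*eke*, *zime*, *roszi*, *koporja*).
*gijivu* — last vowel /u/ (a rounded vowel) → -ov → *gijivuov*.
*foemti*: last vowel = /i/, an unrounded vowel → -gek → *foemtigek*.

gijivuov, foemtigek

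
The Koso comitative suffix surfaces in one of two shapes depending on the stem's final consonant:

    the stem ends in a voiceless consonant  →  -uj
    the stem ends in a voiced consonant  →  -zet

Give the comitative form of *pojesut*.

*pojesut*: final consonant = /t/, voiceless → -uj → *pojesutuj*.

pojesutuj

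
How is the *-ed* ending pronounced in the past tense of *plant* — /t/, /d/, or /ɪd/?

/ɪd/

The stem *plant* ends in /t/ or /d/.
The -ed suffix is realized as /ɪd/ after /t, d/; as /t/ after other voiceless consonants; and as /d/ after other voiced sounds.
So -ed on *plant* is pronounced /ɪd/.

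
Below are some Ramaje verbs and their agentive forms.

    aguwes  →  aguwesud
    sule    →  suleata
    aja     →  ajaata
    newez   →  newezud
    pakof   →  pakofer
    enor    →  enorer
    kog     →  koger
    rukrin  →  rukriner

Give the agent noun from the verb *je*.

The alternation tracks the final sound of the stem — -ud when the stem ends in a sibilant (*aguwes*, *newez*); -er when the stem ends in a non-sibilant consonant (*pakof*, *enor*, *kog*, *rukrin*); -ata when the stem ends in a vowel (*sule*, *aja*).
Since the final sound of *je* is /e/ (a vowel), it takes -ata, giving *jeata*.

jeata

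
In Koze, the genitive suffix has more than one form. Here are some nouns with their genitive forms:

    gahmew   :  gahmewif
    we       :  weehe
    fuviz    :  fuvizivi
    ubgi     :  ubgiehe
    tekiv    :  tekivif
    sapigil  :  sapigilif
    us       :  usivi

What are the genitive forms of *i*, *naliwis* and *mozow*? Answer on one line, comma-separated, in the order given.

The alternation tracks the final sound of the stem — -ivi when the stem ends in a sibilant (*fuviz*, *us*); -if when the stem ends in a non-sibilant consonant (*gahmew*, *tekiv*, *sapigil*); -ehe when the stem ends in a vowel (*we*, *ubgi*).
*i* — final sound /i/ (a vowel) → -ehe → *iehe*.
Since the final sound of *naliwis* is /s/ (a sibilant), it takes -ivi, giving *naliwisivi*.
*mozow* — final sound /w/ (a non-sibilant consonant) → -if → *mozowif*.

iehe, naliwisivi, mozowif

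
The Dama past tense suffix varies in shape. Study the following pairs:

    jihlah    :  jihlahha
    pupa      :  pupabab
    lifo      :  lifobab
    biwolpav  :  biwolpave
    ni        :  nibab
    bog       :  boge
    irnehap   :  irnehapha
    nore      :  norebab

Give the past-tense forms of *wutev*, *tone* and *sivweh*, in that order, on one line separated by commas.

The alternation tracks the final sound of the stem — -ha when the stem ends in a voiceless consonant (*jihlah*, *irnehap*); -e when the stem ends in a voiced consonant (*biwolpav*, *bog*); -bab when the stem ends in a vowel (*pupa*, *lifo*, *ni*, *nore*).
*wutev*: final sound = /v/, a voiced consonant → -e → *wuteve*.
The final sound of *tone* is /e/, which is a vowel, so the suffix is -bab, giving *tonebab*.
*sivweh* — final sound /h/ (a voiceless consonant) → -ha → *sivwehha*.

wuteve, tonebab, sivwehha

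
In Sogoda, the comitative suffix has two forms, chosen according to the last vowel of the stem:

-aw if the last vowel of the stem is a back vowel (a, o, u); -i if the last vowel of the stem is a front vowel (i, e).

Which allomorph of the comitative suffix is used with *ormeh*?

-i

The last vowel of *ormeh* is /e/, which is a front vowel, so the suffix is -i.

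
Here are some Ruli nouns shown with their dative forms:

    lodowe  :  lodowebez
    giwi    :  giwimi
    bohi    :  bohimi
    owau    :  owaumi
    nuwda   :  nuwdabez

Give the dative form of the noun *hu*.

The pattern is height harmony: -mi when the last vowel of the stem is a high vowel (*giwi*, *bohi*, *owau*); -bez when the last vowel of the stem is a non-high vowel (*lodowe*, *nuwda*).
*hu*: last vowel = /u/, a high vowel → -mi → *humi*.

humi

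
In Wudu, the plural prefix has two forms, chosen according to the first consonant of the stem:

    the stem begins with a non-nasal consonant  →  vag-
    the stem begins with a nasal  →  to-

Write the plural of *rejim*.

*rejim* — first consonant /r/ (non-nasal) → vag- → *vagrejim*.

vagrejim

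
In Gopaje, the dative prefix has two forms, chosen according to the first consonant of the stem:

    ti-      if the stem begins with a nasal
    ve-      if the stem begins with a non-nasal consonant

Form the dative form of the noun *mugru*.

timugru

*mugru* — first consonant /m/ (a nasal) → ti- → *timugru*.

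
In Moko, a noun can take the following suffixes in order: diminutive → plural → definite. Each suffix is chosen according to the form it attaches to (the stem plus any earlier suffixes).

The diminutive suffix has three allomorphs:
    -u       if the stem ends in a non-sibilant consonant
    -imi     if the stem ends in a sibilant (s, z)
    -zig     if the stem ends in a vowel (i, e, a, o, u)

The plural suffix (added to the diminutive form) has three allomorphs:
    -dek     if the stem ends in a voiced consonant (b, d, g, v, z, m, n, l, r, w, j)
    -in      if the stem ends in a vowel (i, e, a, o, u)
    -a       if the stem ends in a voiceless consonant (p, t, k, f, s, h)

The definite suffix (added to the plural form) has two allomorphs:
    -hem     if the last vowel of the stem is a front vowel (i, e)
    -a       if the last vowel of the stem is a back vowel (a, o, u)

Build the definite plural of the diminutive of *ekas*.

*ekas* — final sound /s/ (a sibilant) → -imi → *ekasimi*.
The diminutive form *ekasimi* — final sound /i/ (a vowel) → -in → *ekasimiin*.
The plural form *ekasimiin* — last vowel /i/ (a front vowel) → -hem → *ekasimiinhem*.

ekasimiinhem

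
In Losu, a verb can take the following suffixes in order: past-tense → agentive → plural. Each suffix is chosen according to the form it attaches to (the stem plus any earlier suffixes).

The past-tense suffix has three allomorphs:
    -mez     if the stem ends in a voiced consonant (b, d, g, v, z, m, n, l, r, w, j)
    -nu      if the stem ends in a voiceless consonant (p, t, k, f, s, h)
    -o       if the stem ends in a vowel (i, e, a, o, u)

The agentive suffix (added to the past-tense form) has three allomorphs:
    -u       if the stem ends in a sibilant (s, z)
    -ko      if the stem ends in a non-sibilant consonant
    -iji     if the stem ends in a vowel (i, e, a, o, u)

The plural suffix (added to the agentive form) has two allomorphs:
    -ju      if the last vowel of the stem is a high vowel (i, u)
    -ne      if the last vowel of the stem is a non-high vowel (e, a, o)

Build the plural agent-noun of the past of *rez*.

*rez*: final sound = /z/, a voiced consonant → -mez → *rezmez*.
Since the final sound of the past-tense form *rezmez* is /z/ (a sibilant), it takes -u, giving *rezmezu*.
The agentive form *rezmezu*: last vowel = /u/, a high vowel → -ju → *rezmezuju*.

rezmezuju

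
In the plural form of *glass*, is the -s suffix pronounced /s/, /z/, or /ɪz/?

The stem *glass* ends in a sibilant (/s, z, ʃ, ʒ, tʃ, dʒ/).
The plural suffix surfaces as /ɪz/ after sibilants, /s/ after other voiceless consonants, and /z/ after other voiced sounds.
So the plural -s on *glass* is pronounced /ɪz/.

/ɪz/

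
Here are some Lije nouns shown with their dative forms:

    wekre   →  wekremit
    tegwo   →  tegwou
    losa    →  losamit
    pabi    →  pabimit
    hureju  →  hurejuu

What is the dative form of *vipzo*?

vipzou

The alternation tracks the last vowel of the stem — -u when the last vowel of the stem is a rounded vowel (*tegwo*, *hureju*); -mit when the last vowel of the stem is an unrounded vowel (*wekre*, *losa*, *pabi*).
Since the last vowel of *vipzo* is /o/ (a rounded vowel), it takes -u, giving *vipzou*.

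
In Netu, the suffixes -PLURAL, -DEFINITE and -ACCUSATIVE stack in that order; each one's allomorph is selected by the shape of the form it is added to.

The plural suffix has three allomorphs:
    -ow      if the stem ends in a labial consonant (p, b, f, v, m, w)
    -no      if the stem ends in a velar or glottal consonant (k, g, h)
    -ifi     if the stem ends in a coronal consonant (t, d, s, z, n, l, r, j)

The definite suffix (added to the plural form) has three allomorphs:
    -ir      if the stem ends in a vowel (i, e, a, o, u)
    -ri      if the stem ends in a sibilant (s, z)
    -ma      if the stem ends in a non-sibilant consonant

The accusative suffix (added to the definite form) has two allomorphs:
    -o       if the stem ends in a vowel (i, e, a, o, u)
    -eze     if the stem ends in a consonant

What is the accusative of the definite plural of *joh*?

The final consonant of *joh* is /h/, which is velar/glottal, so the plural suffix is -no, giving *johno*.
The plural form *johno*: final sound = /o/, a vowel → -ir → *johnoir*.
The definite form *johnoir*: final sound = /r/, a consonant → -eze → *johnoireze*.

johnoireze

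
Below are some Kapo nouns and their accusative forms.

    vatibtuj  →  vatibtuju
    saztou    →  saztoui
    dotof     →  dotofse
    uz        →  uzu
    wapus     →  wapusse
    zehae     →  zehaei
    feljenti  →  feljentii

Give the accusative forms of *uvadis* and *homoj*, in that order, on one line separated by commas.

Looking at the final sound of each stem: -se when the stem ends in a voiceless consonant (*dotof*, *wapus*); -u when the stem ends in a voiced consonant (*vatibtuj*, *uz*); -i when the stem ends in a vowel (*saztou*, *zehae*, *feljenti*).
*uvadis*: final sound = /s/, a voiceless consonant → -se → *uvadisse*.
The final sound of *homoj* is /j/, which is a voiced consonant, so the suffix is -u, giving *homoju*.

uvadisse, homoju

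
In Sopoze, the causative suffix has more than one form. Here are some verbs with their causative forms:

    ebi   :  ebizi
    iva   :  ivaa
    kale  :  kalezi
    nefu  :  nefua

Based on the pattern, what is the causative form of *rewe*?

rewezi

The pattern is front/back vowel harmony: -zi when the last vowel of the stem is a front vowel (*ebi*, *kale*); -a when the last vowel of the stem is a back vowel (*iva*, *nefu*).
The last vowel of *rewe* is /e/, which is a front vowel, so the suffix is -zi, giving *rewezi*.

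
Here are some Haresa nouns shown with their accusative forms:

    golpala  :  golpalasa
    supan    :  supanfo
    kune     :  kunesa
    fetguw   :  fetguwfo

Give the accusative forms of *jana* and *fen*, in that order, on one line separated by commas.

janasa, fenfo

Looking at the final sound of each stem: -fo when the stem ends in a consonant (*supan*, *fetguw*); -sa when the stem ends in a vowel (*golpala*, *kune*).
Since the final sound of *jana* is /a/ (a vowel), it takes -sa, giving *janasa*.
*fen* — final sound /n/ (a consonant) → -fo → *fenfo*.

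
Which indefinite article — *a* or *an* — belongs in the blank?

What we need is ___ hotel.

a

The indefinite article is chosen by the initial *sound* of the following word, not its spelling.
*hotel* begins with the sound /h/ (h is pronounced) — a consonant sound.
So the article is *a*: What we need is a hotel.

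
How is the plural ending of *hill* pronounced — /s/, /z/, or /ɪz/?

The stem *hill* ends in a voiced non-sibilant sound.
The plural suffix surfaces as /ɪz/ after sibilants, /s/ after other voiceless consonants, and /z/ after other voiced sounds.
So the plural -s on *hill* is pronounced /z/.

/z/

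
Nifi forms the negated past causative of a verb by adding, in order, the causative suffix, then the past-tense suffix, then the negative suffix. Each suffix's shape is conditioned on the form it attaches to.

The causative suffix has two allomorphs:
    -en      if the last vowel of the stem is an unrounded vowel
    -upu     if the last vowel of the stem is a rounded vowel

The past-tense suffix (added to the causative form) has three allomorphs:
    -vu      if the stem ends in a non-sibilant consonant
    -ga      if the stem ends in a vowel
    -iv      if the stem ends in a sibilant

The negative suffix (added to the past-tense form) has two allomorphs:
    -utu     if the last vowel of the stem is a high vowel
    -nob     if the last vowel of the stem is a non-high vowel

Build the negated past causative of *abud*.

Since the last vowel of *abud* is /u/ (a rounded vowel), it takes -upu, giving *abudupu*.
The causative form *abudupu* — final sound /u/ (a vowel) → -ga → *abudupuga*.
Since the last vowel of the past-tense form *abudupuga* is /a/ (a non-high vowel), it takes -nob, giving *abudupuganob*.

abudupuganob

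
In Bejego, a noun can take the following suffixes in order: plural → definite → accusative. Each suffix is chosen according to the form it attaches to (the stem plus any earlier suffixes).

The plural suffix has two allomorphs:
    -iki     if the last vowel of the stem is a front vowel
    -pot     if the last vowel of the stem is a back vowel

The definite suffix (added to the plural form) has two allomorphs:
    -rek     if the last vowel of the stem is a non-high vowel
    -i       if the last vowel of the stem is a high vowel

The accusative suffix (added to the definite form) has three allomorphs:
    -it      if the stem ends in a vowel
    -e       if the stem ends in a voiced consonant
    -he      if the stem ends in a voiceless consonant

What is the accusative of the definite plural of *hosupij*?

hosupijikiiit

*hosupij* — last vowel /i/ (a front vowel) → -iki → *hosupijiki*.
The plural form *hosupijiki*: last vowel = /i/, a high vowel → -i → *hosupijikii*.
Since the final sound of the definite form *hosupijikii* is /i/ (a vowel), it takes -it, giving *hosupijikiiit*.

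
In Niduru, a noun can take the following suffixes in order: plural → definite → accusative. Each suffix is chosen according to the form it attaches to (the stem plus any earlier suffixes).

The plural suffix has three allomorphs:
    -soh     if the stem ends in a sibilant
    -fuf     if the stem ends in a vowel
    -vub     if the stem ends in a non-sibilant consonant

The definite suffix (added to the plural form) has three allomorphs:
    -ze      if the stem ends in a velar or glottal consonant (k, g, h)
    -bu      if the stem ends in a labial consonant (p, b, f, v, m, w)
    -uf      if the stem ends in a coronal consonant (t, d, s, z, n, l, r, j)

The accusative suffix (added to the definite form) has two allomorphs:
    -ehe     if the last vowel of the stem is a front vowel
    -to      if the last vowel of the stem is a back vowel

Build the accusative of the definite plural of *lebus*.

lebussohzeehe

*lebus*: final sound = /s/, a sibilant → -soh → *lebussoh*.
The plural form *lebussoh*: final consonant = /h/, velar/glottal → -ze → *lebussohze*.
The definite form *lebussohze*: last vowel = /e/, a front vowel → -ehe → *lebussohzeehe*.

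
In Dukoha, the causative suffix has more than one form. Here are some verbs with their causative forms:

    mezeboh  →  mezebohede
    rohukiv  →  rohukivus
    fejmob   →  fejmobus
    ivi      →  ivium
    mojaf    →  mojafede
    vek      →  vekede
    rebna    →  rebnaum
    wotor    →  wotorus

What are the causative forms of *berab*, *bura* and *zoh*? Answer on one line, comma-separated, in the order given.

berabus, buraum, zohede

The alternation tracks the final sound of the stem — -ede when the stem ends in a voiceless consonant (*mezeboh*, *mojaf*, *vek*); -us when the stem ends in a voiced consonant (*rohukiv*, *fejmob*, *wotor*); -um when the stem ends in a vowel (*ivi*, *rebna*).
*berab* — final sound /b/ (a voiced consonant) → -us → *berabus*.
*bura* — final sound /a/ (a vowel) → -um → *buraum*.
Since the final sound of *zoh* is /h/ (a voiceless consonant), it takes -ede, giving *zohede*.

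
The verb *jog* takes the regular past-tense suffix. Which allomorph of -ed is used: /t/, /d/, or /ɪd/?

/d/

The stem *jog* ends in a voiced sound other than /d/.
The -ed suffix is realized as /ɪd/ after /t, d/; as /t/ after other voiceless consonants; and as /d/ after other voiced sounds.
So -ed on *jog* is pronounced /d/.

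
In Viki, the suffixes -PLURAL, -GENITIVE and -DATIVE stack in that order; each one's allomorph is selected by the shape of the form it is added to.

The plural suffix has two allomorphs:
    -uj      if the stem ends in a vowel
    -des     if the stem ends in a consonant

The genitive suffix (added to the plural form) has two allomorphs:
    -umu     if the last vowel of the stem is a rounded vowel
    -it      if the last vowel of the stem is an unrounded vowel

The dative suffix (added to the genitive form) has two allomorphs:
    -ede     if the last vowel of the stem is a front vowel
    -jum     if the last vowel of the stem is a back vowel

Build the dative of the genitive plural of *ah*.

The final sound of *ah* is /h/, which is a consonant, so the plural suffix is -des, giving *ahdes*.
Since the last vowel of the plural form *ahdes* is /e/ (an unrounded vowel), it takes -it, giving *ahdesit*.
The genitive form *ahdesit* — last vowel /i/ (a front vowel) → -ede → *ahdesitede*.

ahdesitede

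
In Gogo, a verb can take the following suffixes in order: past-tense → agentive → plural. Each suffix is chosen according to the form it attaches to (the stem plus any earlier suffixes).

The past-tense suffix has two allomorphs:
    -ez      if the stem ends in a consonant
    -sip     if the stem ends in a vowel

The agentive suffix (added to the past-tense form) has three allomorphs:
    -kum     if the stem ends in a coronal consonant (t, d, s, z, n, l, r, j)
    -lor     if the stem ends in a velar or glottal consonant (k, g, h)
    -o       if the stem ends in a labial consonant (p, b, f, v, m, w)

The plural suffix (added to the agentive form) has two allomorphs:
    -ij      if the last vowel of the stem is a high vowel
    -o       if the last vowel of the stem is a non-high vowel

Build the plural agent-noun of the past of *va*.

*va* — final sound /a/ (a vowel) → -sip → *vasip*.
The final consonant of the past-tense form *vasip* is /p/, which is labial, so the agentive suffix is -o, giving *vasipo*.
Since the last vowel of the agentive form *vasipo* is /o/ (a non-high vowel), it takes -o, giving *vasipoo*.

vasipoo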